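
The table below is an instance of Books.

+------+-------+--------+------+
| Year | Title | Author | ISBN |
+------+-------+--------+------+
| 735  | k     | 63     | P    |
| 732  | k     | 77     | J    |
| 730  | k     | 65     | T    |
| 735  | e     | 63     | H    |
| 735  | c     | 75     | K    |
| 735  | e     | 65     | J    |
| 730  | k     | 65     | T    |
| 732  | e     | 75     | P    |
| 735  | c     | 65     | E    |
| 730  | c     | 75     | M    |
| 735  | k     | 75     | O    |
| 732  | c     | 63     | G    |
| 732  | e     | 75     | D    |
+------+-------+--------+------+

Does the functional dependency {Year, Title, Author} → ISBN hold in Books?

(Year=735, Title=k, Author=63): 1 row → ISBN = P ✓
(Year=732, Title=k, Author=77): 1 row → ISBN = J ✓
(Year=730, Title=k, Author=65): 2 rows → ISBN = T, T ✓
(Year=735, Title=e, Author=63): 1 row → ISBN = H ✓
(Year=735, Title=c, Author=75): 1 row → ISBN = K ✓
(Year=735, Title=e, Author=65): 1 row → ISBN = J ✓
(Year=732, Title=e, Author=75): 2 rows → ISBN takes values {P, D} — violation
(Year=735, Title=c, Author=65): 1 row → ISBN = E ✓
(Year=730, Title=c, Author=75): 1 row → ISBN = M ✓
(Year=735, Title=k, Author=75): 1 row → ISBN = O ✓
(Year=732, Title=c, Author=63): 1 row → ISBN = G ✓
Two rows agree on {Year, Title, Author} but differ on ISBN, so {Year, Title, Author} → ISBN does not hold.

No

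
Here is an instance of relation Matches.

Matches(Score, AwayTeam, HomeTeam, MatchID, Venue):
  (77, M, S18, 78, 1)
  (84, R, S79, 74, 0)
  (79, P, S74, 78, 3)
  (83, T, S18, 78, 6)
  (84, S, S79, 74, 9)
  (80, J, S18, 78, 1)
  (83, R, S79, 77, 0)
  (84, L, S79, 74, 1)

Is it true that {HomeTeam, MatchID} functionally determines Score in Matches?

No

(HomeTeam=S18, MatchID=78): 3 rows → Score takes values {77, 83, 80} — violation
(HomeTeam=S79, MatchID=74): 3 rows → Score = 84, 84, 84 ✓
(HomeTeam=S74, MatchID=78): 1 row → Score = 79 ✓
(HomeTeam=S79, MatchID=77): 1 row → Score = 83 ✓
Two rows agree on {HomeTeam, MatchID} but differ on Score, so {HomeTeam, MatchID} -> Score does not hold.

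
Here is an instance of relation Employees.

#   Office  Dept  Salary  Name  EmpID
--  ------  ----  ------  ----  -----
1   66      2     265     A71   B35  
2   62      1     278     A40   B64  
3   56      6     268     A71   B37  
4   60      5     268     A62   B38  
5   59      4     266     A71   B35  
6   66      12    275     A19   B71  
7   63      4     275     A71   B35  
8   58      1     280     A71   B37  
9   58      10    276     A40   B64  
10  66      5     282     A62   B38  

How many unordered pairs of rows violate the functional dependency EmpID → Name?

0

EmpID=B35: all 3 rows agree on Name — 0 pairs.
EmpID=B64: all 2 rows agree on Name — 0 pairs.
EmpID=B37: all 2 rows agree on Name — 0 pairs.
EmpID=B38: all 2 rows agree on Name — 0 pairs.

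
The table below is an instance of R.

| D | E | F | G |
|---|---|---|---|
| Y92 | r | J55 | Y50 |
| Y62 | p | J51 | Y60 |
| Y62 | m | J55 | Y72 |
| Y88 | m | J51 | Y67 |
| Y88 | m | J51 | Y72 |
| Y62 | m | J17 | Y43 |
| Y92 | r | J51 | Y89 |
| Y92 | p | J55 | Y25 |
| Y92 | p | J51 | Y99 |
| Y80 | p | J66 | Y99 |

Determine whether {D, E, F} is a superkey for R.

No

Two distinct rows share (D=Y88, E=m, F=J51), so {D, E, F} does not determine every attribute — not a superkey.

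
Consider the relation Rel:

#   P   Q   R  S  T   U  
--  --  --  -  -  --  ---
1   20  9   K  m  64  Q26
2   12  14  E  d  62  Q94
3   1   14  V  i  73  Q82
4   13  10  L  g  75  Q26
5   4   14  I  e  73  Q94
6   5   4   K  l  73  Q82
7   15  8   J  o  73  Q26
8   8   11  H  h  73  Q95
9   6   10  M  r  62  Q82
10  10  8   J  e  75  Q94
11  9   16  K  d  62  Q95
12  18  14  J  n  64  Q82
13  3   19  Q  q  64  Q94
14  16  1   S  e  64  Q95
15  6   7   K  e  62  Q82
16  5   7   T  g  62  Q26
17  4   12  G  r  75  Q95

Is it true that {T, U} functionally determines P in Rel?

(T=64, U=Q26): row 1 → P = 20 ✓
(T=62, U=Q94): row 2 → P = 12 ✓
(T=73, U=Q82): rows 3, 6 → P takes values {1, 5} — violation
(T=75, U=Q26): row 4 → P = 13 ✓
(T=73, U=Q94): row 5 → P = 4 ✓
(T=73, U=Q26): row 7 → P = 15 ✓
(T=73, U=Q95): row 8 → P = 8 ✓
(T=62, U=Q82): rows 9, 15 → P = 6, 6 ✓
(T=75, U=Q94): row 10 → P = 10 ✓
(T=62, U=Q95): row 11 → P = 9 ✓
(T=64, U=Q82): row 12 → P = 18 ✓
(T=64, U=Q94): row 13 → P = 3 ✓
(T=64, U=Q95): row 14 → P = 16 ✓
(T=62, U=Q26): row 16 → P = 5 ✓
(T=75, U=Q95): row 17 → P = 4 ✓
Two rows agree on {T, U} but differ on P, so {T, U} → P does not hold.

No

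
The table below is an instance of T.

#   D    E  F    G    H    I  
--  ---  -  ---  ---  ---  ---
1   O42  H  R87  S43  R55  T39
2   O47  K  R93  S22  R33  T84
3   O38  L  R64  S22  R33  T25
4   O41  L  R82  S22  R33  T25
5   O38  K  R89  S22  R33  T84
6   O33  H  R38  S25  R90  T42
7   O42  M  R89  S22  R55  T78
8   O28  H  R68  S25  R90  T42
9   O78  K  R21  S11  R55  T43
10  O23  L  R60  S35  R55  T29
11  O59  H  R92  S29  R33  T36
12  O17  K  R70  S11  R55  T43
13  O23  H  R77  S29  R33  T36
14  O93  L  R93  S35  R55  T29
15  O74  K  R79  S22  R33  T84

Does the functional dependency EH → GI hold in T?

(E=H, H=R55): row 1 → {G,I} = (S43, T39) ✓
(E=K, H=R33): rows 2, 5, 15 → {G,I} = (S22, T84), (S22, T84), (S22, T84) ✓
(E=L, H=R33): rows 3, 4 → {G,I} = (S22, T25), (S22, T25) ✓
(E=H, H=R90): rows 6, 8 → {G,I} = (S25, T42), (S25, T42) ✓
(E=M, H=R55): row 7 → {G,I} = (S22, T78) ✓
(E=K, H=R55): rows 9, 12 → {G,I} = (S11, T43), (S11, T43) ✓
(E=L, H=R55): rows 10, 14 → {G,I} = (S35, T29), (S35, T29) ✓
(E=H, H=R33): rows 11, 13 → {G,I} = (S29, T36), (S29, T36) ✓
Every EH value is associated with a single GI value, so EH → GI holds.

Yes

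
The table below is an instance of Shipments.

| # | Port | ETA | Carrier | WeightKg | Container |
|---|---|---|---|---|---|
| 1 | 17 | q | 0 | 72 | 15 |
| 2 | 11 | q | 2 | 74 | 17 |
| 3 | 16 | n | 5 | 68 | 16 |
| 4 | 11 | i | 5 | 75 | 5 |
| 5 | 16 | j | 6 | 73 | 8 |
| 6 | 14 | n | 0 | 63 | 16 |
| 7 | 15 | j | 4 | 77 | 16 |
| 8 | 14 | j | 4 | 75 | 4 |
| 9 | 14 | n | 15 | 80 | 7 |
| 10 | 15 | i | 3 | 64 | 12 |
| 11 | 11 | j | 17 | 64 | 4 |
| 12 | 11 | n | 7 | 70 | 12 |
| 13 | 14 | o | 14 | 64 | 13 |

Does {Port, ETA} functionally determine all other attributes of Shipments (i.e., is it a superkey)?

Rows 6 and 9 have the same {Port, ETA} value (Port=14, ETA=n) but are distinct tuples, so {Port, ETA} does not determine every attribute — not a superkey.

No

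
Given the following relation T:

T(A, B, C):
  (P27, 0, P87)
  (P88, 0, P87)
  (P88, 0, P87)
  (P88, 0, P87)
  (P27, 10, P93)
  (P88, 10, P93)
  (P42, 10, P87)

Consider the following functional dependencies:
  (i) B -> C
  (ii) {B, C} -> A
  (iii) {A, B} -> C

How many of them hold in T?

1

(i) B -> C: B=10: 3 rows → C takes values {P93, P87} — violation — fails.
(ii) {B, C} -> A: (B=0, C=P87): 4 rows → A takes values {P27, P88} — violation; (B=10, C=P93): 2 rows → A takes values {P27, P88} — violation — fails.
(iii) {A, B} -> C: every LHS value maps to a single RHS value — holds.
1 of the 3 dependencies holds.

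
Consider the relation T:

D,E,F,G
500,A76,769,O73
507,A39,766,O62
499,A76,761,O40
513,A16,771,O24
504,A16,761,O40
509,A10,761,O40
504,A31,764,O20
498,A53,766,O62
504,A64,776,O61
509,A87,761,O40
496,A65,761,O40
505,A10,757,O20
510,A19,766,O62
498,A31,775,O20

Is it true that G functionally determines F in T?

No

G=O73: 1 row → F = 769 ✓
G=O62: 3 rows → F = 766, 766, 766 ✓
G=O40: 5 rows → F = 761, 761, 761, 761, 761 ✓
G=O24: 1 row → F = 771 ✓
G=O20: 3 rows → F takes values {764, 757, 775} — violation
G=O61: 1 row → F = 776 ✓
Two rows agree on G but differ on F, so G -> F does not hold.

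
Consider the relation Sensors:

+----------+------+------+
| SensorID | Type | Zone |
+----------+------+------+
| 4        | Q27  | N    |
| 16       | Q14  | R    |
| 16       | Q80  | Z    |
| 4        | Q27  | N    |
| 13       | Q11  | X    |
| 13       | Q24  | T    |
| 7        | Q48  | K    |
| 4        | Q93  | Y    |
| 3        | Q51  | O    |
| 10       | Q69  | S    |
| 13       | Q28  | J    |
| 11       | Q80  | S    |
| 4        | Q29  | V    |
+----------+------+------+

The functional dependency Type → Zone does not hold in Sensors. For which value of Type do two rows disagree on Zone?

Type=Q27: 2 rows → Zone = N, N ✓
Type=Q14: 1 row → Zone = R ✓
Type=Q80: 2 rows → Zone takes values {Z, S} — violation
Type=Q11: 1 row → Zone = X ✓
Type=Q24: 1 row → Zone = T ✓
Type=Q48: 1 row → Zone = K ✓
Type=Q93: 1 row → Zone = Y ✓
Type=Q51: 1 row → Zone = O ✓
Type=Q69: 1 row → Zone = S ✓
Type=Q28: 1 row → Zone = J ✓
Type=Q29: 1 row → Zone = V ✓
The only Type value with inconsistent Zone is Type=Q80.

Q80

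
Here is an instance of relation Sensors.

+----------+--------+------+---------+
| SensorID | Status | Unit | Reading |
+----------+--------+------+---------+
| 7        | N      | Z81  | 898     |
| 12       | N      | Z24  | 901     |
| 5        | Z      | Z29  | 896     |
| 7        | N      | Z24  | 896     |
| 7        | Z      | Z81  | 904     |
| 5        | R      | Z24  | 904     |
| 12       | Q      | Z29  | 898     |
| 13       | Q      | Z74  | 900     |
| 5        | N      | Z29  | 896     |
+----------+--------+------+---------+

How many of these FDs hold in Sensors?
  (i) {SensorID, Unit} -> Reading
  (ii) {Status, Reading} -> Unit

0

(i) {SensorID, Unit} -> Reading: (SensorID=7, Unit=Z81): 2 rows → Reading takes values {898, 904} — violation — fails.
(ii) {Status, Reading} -> Unit: (Status=N, Reading=896): 2 rows → Unit takes values {Z24, Z29} — violation — fails.
None of the 2 dependencies hold.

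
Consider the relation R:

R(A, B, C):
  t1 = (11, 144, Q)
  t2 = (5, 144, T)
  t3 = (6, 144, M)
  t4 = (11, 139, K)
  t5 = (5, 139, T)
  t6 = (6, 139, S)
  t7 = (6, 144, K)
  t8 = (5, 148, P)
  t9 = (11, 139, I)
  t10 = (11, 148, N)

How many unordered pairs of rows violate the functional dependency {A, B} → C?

2

(A=6, B=144): violating pairs (3,7) — 1 pair.
(A=11, B=139): violating pairs (4,9) — 1 pair.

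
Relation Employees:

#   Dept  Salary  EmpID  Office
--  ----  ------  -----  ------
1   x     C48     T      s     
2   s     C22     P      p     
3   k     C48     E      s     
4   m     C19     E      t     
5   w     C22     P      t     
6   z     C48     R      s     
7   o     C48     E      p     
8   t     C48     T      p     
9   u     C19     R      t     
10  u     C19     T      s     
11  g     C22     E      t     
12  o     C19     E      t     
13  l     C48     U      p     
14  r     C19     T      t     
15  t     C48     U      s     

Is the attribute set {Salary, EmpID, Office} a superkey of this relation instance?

No

Rows 4 and 12 have the same {Salary, EmpID, Office} value (Salary=C19, EmpID=E, Office=t) but are distinct tuples, so {Salary, EmpID, Office} does not determine every attribute — not a superkey.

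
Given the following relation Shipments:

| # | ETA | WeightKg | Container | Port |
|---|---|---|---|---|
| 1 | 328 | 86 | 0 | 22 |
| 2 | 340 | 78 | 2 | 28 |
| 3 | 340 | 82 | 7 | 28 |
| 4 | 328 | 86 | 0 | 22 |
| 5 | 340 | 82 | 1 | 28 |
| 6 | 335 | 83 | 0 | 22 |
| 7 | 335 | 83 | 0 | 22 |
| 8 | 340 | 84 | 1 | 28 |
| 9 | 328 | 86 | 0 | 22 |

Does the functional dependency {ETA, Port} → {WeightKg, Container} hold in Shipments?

(ETA=328, Port=22): rows 1, 4, 9 → {WeightKg,Container} = (86, 0), (86, 0), (86, 0) ✓
(ETA=340, Port=28): rows 2, 3, 5, 8 → {WeightKg,Container} takes values {(78, 2), (82, 7), (82, 1), (84, 1)} — violation
(ETA=335, Port=22): rows 6, 7 → {WeightKg,Container} = (83, 0), (83, 0) ✓
Two rows agree on {ETA, Port} but differ on {WeightKg, Container}, so {ETA, Port} → {WeightKg, Container} does not hold.

No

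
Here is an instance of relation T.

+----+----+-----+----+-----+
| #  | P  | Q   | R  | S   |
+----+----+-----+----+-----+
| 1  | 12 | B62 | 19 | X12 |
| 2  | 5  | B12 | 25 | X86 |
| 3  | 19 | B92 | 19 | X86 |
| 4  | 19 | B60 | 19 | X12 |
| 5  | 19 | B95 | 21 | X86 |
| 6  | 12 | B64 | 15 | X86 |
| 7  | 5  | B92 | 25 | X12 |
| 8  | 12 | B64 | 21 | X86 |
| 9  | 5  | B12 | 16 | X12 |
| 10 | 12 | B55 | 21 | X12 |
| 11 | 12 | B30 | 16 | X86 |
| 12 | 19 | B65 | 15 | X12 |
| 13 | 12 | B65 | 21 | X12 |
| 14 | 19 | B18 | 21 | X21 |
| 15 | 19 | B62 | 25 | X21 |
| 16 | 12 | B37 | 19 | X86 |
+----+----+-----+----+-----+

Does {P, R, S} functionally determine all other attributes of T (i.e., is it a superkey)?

Rows 10 and 13 have the same {P, R, S} value (P=12, R=21, S=X12) but are distinct tuples, so {P, R, S} does not determine every attribute — not a superkey.

No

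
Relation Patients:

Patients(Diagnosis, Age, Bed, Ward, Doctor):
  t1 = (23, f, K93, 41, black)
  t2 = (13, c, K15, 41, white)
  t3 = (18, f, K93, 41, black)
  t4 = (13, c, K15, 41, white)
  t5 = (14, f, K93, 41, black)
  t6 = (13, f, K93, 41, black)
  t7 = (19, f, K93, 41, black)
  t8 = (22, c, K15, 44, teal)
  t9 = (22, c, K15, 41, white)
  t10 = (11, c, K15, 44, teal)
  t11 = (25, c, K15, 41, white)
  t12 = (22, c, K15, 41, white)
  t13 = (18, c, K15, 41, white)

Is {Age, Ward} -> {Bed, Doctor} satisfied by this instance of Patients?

Yes

(Age=f, Ward=41): rows 1, 3, 5, 6, 7 → {Bed,Doctor} = (K93, black), (K93, black), (K93, black), (K93, black), (K93, black) ✓
(Age=c, Ward=41): rows 2, 4, 9, 11, 12, 13 → {Bed,Doctor} = (K15, white), (K15, white), (K15, white), (K15, white), (K15, white), (K15, white) ✓
(Age=c, Ward=44): rows 8, 10 → {Bed,Doctor} = (K15, teal), (K15, teal) ✓
Every {Age, Ward} value is associated with a single {Bed, Doctor} value, so {Age, Ward} -> {Bed, Doctor} holds.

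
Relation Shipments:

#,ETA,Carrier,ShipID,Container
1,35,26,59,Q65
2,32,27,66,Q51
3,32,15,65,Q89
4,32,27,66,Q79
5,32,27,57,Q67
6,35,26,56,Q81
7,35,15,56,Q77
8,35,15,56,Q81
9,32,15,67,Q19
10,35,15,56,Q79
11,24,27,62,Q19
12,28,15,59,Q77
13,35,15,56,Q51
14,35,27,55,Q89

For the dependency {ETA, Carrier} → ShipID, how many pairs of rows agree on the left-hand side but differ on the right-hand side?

4

(ETA=35, Carrier=26): violating pairs (1,6) — 1 pair.
(ETA=32, Carrier=27): violating pairs (2,5), (4,5) — 2 pairs.
(ETA=32, Carrier=15): violating pairs (3,9) — 1 pair.
(ETA=35, Carrier=15): all 4 rows agree on ShipID — 0 pairs.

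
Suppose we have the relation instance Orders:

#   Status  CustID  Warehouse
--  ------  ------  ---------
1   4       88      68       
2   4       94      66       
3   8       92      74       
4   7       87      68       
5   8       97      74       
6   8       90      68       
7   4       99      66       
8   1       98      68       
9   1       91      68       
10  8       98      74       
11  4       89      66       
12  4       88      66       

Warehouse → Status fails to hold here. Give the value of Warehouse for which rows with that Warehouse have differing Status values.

68

Warehouse=68: rows 1, 4, 6, 8, 9 → Status takes values {4, 7, 8, 1} — violation
Warehouse=66: rows 2, 7, 11, 12 → Status = 4, 4, 4, 4 ✓
Warehouse=74: rows 3, 5, 10 → Status = 8, 8, 8 ✓
The only Warehouse value with inconsistent Status is Warehouse=68.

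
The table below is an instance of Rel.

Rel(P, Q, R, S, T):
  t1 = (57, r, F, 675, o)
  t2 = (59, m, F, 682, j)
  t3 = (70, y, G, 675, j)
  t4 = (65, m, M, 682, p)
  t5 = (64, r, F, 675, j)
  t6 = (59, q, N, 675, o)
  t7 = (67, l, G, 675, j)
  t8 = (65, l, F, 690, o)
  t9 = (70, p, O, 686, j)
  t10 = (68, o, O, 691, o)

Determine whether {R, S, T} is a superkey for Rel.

Rows 3 and 7 have the same {R, S, T} value (R=G, S=675, T=j) but are distinct tuples, so {R, S, T} does not determine every attribute — not a superkey.

No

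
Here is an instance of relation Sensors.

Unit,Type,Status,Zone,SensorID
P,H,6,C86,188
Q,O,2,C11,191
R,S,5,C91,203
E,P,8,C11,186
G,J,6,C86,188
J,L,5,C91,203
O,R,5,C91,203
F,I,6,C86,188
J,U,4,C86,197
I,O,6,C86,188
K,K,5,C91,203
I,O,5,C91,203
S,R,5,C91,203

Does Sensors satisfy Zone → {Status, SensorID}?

No

Zone=C86: 5 rows → {Status,SensorID} takes values {(6, 188), (4, 197)} — violation
Zone=C11: 2 rows → {Status,SensorID} takes values {(2, 191), (8, 186)} — violation
Zone=C91: 6 rows → {Status,SensorID} = (5, 203), (5, 203), (5, 203), (5, 203), (5, 203), (5, 203) ✓
Two rows agree on Zone but differ on {Status, SensorID}, so Zone → {Status, SensorID} does not hold.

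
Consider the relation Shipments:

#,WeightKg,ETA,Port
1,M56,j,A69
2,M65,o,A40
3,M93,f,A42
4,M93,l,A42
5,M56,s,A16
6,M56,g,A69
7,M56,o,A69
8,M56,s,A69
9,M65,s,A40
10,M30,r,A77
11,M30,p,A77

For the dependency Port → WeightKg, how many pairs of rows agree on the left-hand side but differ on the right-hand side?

Port=A69: all 4 rows agree on WeightKg — 0 pairs.
Port=A40: all 2 rows agree on WeightKg — 0 pairs.
Port=A42: all 2 rows agree on WeightKg — 0 pairs.
Port=A77: all 2 rows agree on WeightKg — 0 pairs.

0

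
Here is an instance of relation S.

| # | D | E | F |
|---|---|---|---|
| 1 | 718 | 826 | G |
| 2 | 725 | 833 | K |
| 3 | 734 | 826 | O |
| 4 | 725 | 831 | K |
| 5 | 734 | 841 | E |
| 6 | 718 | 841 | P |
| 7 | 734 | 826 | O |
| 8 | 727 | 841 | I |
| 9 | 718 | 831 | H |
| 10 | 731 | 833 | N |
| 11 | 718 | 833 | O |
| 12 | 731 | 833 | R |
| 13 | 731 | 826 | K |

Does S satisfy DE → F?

(D=718, E=826): row 1 → F = G ✓
(D=725, E=833): row 2 → F = K ✓
(D=734, E=826): rows 3, 7 → F = O, O ✓
(D=725, E=831): row 4 → F = K ✓
(D=734, E=841): row 5 → F = E ✓
(D=718, E=841): row 6 → F = P ✓
(D=727, E=841): row 8 → F = I ✓
(D=718, E=831): row 9 → F = H ✓
(D=731, E=833): rows 10, 12 → F takes values {N, R} — violation
(D=718, E=833): row 11 → F = O ✓
(D=731, E=826): row 13 → F = K ✓
Two rows agree on DE but differ on F, so DE → F does not hold.

No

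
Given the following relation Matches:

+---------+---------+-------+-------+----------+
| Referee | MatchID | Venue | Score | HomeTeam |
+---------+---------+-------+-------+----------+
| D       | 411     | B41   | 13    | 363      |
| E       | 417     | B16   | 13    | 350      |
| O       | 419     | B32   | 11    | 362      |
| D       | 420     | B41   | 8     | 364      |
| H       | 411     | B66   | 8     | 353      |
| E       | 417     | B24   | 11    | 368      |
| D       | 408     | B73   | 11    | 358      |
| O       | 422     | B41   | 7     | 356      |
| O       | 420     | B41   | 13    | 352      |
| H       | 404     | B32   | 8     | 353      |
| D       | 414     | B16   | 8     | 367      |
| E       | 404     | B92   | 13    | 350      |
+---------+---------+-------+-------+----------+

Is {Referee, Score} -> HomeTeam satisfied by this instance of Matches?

No

(Referee=D, Score=13): 1 row → HomeTeam = 363 ✓
(Referee=E, Score=13): 2 rows → HomeTeam = 350, 350 ✓
(Referee=O, Score=11): 1 row → HomeTeam = 362 ✓
(Referee=D, Score=8): 2 rows → HomeTeam takes values {364, 367} — violation
(Referee=H, Score=8): 2 rows → HomeTeam = 353, 353 ✓
(Referee=E, Score=11): 1 row → HomeTeam = 368 ✓
(Referee=D, Score=11): 1 row → HomeTeam = 358 ✓
(Referee=O, Score=7): 1 row → HomeTeam = 356 ✓
(Referee=O, Score=13): 1 row → HomeTeam = 352 ✓
Two rows agree on {Referee, Score} but differ on HomeTeam, so {Referee, Score} -> HomeTeam does not hold.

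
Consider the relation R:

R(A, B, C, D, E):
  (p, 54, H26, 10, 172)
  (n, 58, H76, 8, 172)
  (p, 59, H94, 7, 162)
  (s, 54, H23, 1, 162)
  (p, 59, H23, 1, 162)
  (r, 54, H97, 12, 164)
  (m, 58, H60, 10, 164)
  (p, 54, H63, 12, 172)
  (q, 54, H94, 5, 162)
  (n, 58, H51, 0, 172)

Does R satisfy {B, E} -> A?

(B=54, E=172): 2 rows → A = p, p ✓
(B=58, E=172): 2 rows → A = n, n ✓
(B=59, E=162): 2 rows → A = p, p ✓
(B=54, E=162): 2 rows → A takes values {s, q} — violation
(B=54, E=164): 1 row → A = r ✓
(B=58, E=164): 1 row → A = m ✓
Two rows agree on {B, E} but differ on A, so {B, E} -> A does not hold.

No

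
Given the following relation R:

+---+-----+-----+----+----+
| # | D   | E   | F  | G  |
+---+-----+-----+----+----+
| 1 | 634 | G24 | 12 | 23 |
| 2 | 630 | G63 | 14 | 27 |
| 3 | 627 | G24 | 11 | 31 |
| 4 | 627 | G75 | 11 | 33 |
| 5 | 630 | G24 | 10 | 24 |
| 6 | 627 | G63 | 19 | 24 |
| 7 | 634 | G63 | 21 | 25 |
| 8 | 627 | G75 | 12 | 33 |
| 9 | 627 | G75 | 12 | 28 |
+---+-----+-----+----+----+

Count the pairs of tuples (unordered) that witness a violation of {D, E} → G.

(D=627, E=G75): violating pairs (4,9), (8,9) — 2 pairs.

2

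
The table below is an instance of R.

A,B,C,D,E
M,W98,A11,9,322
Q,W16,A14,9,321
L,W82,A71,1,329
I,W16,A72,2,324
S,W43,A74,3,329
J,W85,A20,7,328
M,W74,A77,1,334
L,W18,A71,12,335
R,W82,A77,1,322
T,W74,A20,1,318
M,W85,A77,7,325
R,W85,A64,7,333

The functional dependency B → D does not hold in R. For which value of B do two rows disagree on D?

W16

B=W98: 1 row → D = 9 ✓
B=W16: 2 rows → D takes values {9, 2} — violation
B=W82: 2 rows → D = 1, 1 ✓
B=W43: 1 row → D = 3 ✓
B=W85: 3 rows → D = 7, 7, 7 ✓
B=W74: 2 rows → D = 1, 1 ✓
B=W18: 1 row → D = 12 ✓
The only B value with inconsistent D is B=W16.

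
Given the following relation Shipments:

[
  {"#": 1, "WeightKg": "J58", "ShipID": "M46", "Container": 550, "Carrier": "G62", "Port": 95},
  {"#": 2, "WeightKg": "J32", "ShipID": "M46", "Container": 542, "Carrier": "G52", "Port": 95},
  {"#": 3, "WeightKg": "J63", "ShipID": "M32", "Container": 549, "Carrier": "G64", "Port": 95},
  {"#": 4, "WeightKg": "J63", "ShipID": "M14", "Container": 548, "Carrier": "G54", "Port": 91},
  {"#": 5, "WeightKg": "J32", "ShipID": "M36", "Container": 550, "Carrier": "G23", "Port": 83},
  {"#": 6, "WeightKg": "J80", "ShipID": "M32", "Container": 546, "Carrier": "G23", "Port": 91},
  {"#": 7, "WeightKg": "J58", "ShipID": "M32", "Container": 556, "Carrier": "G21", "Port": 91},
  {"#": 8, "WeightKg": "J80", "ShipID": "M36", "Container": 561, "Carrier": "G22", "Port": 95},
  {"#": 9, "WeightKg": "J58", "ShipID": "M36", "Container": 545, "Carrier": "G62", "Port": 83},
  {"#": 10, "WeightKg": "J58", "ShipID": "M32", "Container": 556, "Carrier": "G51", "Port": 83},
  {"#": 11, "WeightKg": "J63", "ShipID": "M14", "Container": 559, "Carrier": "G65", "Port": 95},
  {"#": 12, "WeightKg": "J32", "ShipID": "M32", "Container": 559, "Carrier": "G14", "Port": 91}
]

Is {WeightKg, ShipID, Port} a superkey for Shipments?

All 12 rows have distinct {WeightKg, ShipID, Port} values, so {WeightKg, ShipID, Port} → (all attributes) holds and {WeightKg, ShipID, Port} is a superkey.

Yes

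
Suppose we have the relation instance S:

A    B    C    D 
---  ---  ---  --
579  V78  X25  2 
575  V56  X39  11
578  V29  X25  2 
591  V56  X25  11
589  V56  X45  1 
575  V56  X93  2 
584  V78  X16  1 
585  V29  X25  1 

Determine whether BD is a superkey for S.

Two distinct rows share (B=V56, D=11), so BD does not determine every attribute — not a superkey.

No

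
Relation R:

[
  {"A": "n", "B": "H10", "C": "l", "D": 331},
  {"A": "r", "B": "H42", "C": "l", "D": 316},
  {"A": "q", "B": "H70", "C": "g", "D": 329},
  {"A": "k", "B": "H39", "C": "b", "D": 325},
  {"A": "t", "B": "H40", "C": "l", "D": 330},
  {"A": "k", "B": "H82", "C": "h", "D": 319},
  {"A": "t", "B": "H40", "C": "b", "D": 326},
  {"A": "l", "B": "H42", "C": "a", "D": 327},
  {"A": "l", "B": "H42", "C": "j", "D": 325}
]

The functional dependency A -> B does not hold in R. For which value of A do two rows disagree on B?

A=n: 1 row → B = H10 ✓
A=r: 1 row → B = H42 ✓
A=q: 1 row → B = H70 ✓
A=k: 2 rows → B takes values {H39, H82} — violation
A=t: 2 rows → B = H40, H40 ✓
A=l: 2 rows → B = H42, H42 ✓
The only A value with inconsistent B is A=k.

k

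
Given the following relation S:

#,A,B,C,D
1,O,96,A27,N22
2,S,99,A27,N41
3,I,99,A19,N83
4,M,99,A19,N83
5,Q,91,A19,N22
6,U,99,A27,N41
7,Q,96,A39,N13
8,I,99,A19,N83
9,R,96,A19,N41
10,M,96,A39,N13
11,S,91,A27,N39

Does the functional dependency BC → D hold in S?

(B=96, C=A27): row 1 → D = N22 ✓
(B=99, C=A27): rows 2, 6 → D = N41, N41 ✓
(B=99, C=A19): rows 3, 4, 8 → D = N83, N83, N83 ✓
(B=91, C=A19): row 5 → D = N22 ✓
(B=96, C=A39): rows 7, 10 → D = N13, N13 ✓
(B=96, C=A19): row 9 → D = N41 ✓
(B=91, C=A27): row 11 → D = N39 ✓
Every BC value is associated with a single D value, so BC → D holds.

Yes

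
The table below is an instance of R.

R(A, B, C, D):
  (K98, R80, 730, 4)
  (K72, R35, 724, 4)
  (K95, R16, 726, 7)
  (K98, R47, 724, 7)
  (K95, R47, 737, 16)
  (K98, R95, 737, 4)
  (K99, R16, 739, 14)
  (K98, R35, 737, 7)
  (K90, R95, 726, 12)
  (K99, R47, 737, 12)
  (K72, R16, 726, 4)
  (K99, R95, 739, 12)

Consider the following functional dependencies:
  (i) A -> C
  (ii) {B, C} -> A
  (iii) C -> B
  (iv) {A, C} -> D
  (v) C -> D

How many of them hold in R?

0

(i) A -> C: A=K98: 4 rows → C takes values {730, 724, 737} — violation; A=K72: 2 rows → C takes values {724, 726} — violation; A=K95: 2 rows → C takes values {726, 737} — violation; A=K99: 3 rows → C takes values {739, 737} — violation — fails.
(ii) {B, C} -> A: (B=R16, C=726): 2 rows → A takes values {K95, K72} — violation; (B=R47, C=737): 2 rows → A takes values {K95, K99} — violation — fails.
(iii) C -> B: C=724: 2 rows → B takes values {R35, R47} — violation; C=726: 3 rows → B takes values {R16, R95} — violation; C=737: 4 rows → B takes values {R47, R95, R35} — violation; C=739: 2 rows → B takes values {R16, R95} — violation — fails.
(iv) {A, C} -> D: (A=K98, C=737): 2 rows → D takes values {4, 7} — violation; (A=K99, C=739): 2 rows → D takes values {14, 12} — violation — fails.
(v) C -> D: C=724: 2 rows → D takes values {4, 7} — violation; C=726: 3 rows → D takes values {7, 12, 4} — violation; C=737: 4 rows → D takes values {16, 4, 7, 12} — violation; C=739: 2 rows → D takes values {14, 12} — violation — fails.
None of the 5 dependencies hold.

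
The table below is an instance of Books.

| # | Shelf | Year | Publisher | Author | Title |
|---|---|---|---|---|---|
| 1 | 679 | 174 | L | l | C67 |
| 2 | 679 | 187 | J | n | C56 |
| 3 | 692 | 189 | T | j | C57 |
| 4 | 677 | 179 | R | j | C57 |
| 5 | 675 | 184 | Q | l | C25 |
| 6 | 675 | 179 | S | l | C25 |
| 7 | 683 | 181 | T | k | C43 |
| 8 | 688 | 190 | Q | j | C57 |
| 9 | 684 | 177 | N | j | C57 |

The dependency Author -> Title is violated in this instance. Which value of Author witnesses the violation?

l

Author=l: rows 1, 5, 6 → Title takes values {C67, C25} — violation
Author=n: row 2 → Title = C56 ✓
Author=j: rows 3, 4, 8, 9 → Title = C57, C57, C57, C57 ✓
Author=k: row 7 → Title = C43 ✓
The only Author value with inconsistent Title is Author=l.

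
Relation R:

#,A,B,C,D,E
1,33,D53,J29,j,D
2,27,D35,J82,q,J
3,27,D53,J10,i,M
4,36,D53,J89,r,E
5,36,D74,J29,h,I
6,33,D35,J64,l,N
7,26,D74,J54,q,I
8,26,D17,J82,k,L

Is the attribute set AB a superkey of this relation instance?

Yes

All 8 rows have distinct AB values, so AB → (all attributes) holds and AB is a superkey.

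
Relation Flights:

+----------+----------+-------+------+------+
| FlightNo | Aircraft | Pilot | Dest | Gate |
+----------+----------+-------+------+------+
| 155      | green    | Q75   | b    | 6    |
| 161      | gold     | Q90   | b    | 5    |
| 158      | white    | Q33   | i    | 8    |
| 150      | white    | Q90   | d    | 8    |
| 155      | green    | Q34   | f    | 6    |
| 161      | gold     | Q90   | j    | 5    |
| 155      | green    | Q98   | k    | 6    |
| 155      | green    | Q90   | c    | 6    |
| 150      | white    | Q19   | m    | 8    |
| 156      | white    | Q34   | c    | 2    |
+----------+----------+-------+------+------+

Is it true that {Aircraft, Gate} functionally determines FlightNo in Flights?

No

(Aircraft=green, Gate=6): 4 rows → FlightNo = 155, 155, 155, 155 ✓
(Aircraft=gold, Gate=5): 2 rows → FlightNo = 161, 161 ✓
(Aircraft=white, Gate=8): 3 rows → FlightNo takes values {158, 150} — violation
(Aircraft=white, Gate=2): 1 row → FlightNo = 156 ✓
Two rows agree on {Aircraft, Gate} but differ on FlightNo, so {Aircraft, Gate} → FlightNo does not hold.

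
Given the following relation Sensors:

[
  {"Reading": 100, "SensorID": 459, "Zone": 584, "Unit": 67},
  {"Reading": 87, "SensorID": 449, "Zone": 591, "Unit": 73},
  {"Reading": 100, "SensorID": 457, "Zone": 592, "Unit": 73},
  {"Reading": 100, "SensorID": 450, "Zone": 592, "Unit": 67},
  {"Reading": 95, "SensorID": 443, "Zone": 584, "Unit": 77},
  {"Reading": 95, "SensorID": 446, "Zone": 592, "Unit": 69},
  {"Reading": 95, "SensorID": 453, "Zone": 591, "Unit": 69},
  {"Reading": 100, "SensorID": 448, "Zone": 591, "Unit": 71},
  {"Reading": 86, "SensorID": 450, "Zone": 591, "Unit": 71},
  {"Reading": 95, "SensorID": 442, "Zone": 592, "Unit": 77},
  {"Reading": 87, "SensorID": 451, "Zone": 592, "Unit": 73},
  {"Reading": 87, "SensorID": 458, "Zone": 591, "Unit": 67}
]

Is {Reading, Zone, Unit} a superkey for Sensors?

Yes

All 12 rows have distinct {Reading, Zone, Unit} values, so {Reading, Zone, Unit} → (all attributes) holds and {Reading, Zone, Unit} is a superkey.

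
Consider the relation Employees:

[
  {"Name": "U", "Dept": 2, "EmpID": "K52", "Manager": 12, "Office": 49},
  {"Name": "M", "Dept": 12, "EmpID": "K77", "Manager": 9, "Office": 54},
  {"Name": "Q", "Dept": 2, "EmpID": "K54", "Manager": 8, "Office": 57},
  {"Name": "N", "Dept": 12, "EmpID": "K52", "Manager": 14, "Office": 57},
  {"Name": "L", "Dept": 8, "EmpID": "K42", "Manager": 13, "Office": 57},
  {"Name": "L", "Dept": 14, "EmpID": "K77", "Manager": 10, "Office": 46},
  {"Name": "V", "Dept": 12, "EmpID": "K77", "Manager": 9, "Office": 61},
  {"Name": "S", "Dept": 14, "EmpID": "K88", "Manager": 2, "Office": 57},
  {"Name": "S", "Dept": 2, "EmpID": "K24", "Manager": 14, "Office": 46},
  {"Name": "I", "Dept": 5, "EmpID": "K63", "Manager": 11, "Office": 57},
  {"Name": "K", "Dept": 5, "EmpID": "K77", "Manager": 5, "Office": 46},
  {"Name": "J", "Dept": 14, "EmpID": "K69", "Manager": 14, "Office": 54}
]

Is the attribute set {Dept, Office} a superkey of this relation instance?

Yes

All 12 rows have distinct {Dept, Office} values, so {Dept, Office} → (all attributes) holds and {Dept, Office} is a superkey.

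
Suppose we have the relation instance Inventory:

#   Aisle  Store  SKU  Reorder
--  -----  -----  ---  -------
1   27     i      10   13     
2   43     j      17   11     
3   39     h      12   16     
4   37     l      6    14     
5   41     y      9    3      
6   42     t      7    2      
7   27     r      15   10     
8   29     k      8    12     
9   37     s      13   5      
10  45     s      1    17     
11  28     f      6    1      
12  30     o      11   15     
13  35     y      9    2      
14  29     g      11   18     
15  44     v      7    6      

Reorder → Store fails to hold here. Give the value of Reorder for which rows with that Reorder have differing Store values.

Reorder=13: row 1 → Store = i ✓
Reorder=11: row 2 → Store = j ✓
Reorder=16: row 3 → Store = h ✓
Reorder=14: row 4 → Store = l ✓
Reorder=3: row 5 → Store = y ✓
Reorder=2: rows 6, 13 → Store takes values {t, y} — violation
Reorder=10: row 7 → Store = r ✓
Reorder=12: row 8 → Store = k ✓
Reorder=5: row 9 → Store = s ✓
Reorder=17: row 10 → Store = s ✓
Reorder=1: row 11 → Store = f ✓
Reorder=15: row 12 → Store = o ✓
Reorder=18: row 14 → Store = g ✓
Reorder=6: row 15 → Store = v ✓
The only Reorder value with inconsistent Store is Reorder=2.

2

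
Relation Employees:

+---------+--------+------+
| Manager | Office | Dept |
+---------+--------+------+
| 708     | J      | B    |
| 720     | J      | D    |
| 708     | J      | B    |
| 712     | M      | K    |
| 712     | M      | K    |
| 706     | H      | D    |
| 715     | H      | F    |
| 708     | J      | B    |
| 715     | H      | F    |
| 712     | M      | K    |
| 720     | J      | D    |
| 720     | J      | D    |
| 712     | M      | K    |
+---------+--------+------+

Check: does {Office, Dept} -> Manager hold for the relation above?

Yes

(Office=J, Dept=B): 3 rows → Manager = 708, 708, 708 ✓
(Office=J, Dept=D): 3 rows → Manager = 720, 720, 720 ✓
(Office=M, Dept=K): 4 rows → Manager = 712, 712, 712, 712 ✓
(Office=H, Dept=D): 1 row → Manager = 706 ✓
(Office=H, Dept=F): 2 rows → Manager = 715, 715 ✓
Every {Office, Dept} value is associated with a single Manager value, so {Office, Dept} -> Manager holds.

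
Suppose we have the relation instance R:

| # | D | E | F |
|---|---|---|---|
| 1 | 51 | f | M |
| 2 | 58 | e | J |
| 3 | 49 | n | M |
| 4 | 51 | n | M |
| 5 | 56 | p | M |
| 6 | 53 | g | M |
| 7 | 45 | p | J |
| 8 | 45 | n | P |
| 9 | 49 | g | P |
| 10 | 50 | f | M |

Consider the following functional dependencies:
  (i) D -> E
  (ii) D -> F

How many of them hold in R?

0

(i) D -> E: D=51: rows 1, 4 → E takes values {f, n} — violation; D=49: rows 3, 9 → E takes values {n, g} — violation; D=45: rows 7, 8 → E takes values {p, n} — violation — fails.
(ii) D -> F: D=49: rows 3, 9 → F takes values {M, P} — violation; D=45: rows 7, 8 → F takes values {J, P} — violation — fails.
None of the 2 dependencies hold.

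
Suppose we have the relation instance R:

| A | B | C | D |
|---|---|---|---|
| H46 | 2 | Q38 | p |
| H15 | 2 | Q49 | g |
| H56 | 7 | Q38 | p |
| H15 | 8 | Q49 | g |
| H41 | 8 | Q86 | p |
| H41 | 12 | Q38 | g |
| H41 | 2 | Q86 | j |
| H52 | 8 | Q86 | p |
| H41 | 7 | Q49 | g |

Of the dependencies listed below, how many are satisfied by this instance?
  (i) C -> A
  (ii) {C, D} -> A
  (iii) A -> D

0

(i) C -> A: C=Q38: 3 rows → A takes values {H46, H56, H41} — violation; C=Q49: 3 rows → A takes values {H15, H41} — violation; C=Q86: 3 rows → A takes values {H41, H52} — violation — fails.
(ii) {C, D} -> A: (C=Q38, D=p): 2 rows → A takes values {H46, H56} — violation; (C=Q49, D=g): 3 rows → A takes values {H15, H41} — violation; (C=Q86, D=p): 2 rows → A takes values {H41, H52} — violation — fails.
(iii) A -> D: A=H41: 4 rows → D takes values {p, g, j} — violation — fails.
None of the 3 dependencies hold.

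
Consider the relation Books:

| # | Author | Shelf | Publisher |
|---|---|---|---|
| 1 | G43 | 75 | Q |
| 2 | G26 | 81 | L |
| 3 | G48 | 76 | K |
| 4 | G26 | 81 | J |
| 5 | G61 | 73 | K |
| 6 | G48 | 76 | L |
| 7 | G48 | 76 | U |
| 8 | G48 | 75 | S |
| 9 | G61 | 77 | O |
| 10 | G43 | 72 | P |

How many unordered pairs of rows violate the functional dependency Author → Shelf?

Author=G43: violating pairs (1,10) — 1 pair.
Author=G26: all 2 rows agree on Shelf — 0 pairs.
Author=G48: violating pairs (3,8), (6,8), (7,8) — 3 pairs.
Author=G61: violating pairs (5,9) — 1 pair.

5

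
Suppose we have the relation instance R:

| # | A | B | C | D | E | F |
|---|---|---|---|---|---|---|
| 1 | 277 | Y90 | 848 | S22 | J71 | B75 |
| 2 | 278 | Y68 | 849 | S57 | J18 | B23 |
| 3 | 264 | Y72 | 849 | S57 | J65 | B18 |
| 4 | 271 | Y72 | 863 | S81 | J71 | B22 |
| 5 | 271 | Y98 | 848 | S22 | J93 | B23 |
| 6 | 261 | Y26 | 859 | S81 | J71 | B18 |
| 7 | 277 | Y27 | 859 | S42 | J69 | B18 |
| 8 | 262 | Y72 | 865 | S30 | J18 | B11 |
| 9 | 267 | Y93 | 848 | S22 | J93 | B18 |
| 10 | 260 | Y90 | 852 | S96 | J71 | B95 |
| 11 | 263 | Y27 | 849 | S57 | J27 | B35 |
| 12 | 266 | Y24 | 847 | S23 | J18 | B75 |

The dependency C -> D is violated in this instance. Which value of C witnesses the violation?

C=848: rows 1, 5, 9 → D = S22, S22, S22 ✓
C=849: rows 2, 3, 11 → D = S57, S57, S57 ✓
C=863: row 4 → D = S81 ✓
C=859: rows 6, 7 → D takes values {S81, S42} — violation
C=865: row 8 → D = S30 ✓
C=852: row 10 → D = S96 ✓
C=847: row 12 → D = S23 ✓
The only C value with inconsistent D is C=859.

859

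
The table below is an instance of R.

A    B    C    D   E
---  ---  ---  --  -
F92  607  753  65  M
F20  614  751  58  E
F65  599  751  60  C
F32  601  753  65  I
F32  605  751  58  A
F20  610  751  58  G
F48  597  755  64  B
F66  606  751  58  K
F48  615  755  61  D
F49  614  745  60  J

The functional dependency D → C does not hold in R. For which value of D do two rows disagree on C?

D=65: 2 rows → C = 753, 753 ✓
D=58: 4 rows → C = 751, 751, 751, 751 ✓
D=60: 2 rows → C takes values {751, 745} — violation
D=64: 1 row → C = 755 ✓
D=61: 1 row → C = 755 ✓
The only D value with inconsistent C is D=60.

60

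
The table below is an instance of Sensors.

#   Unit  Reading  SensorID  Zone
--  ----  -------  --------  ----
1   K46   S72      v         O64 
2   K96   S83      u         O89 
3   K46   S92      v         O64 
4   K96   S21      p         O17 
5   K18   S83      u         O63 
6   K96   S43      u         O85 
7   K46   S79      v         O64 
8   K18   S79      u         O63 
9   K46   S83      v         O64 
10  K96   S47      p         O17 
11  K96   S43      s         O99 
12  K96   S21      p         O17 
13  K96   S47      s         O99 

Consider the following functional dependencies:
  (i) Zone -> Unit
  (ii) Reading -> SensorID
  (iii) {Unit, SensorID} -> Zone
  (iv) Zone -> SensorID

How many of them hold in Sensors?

(i) Zone -> Unit: every LHS value maps to a single RHS value — holds.
(ii) Reading -> SensorID: Reading=S83: rows 2, 5, 9 → SensorID takes values {u, v} — violation; Reading=S43: rows 6, 11 → SensorID takes values {u, s} — violation; Reading=S79: rows 7, 8 → SensorID takes values {v, u} — violation; Reading=S47: rows 10, 13 → SensorID takes values {p, s} — violation — fails.
(iii) {Unit, SensorID} -> Zone: (Unit=K96, SensorID=u): rows 2, 6 → Zone takes values {O89, O85} — violation — fails.
(iv) Zone -> SensorID: every LHS value maps to a single RHS value — holds.
2 of the 4 dependencies hold.

2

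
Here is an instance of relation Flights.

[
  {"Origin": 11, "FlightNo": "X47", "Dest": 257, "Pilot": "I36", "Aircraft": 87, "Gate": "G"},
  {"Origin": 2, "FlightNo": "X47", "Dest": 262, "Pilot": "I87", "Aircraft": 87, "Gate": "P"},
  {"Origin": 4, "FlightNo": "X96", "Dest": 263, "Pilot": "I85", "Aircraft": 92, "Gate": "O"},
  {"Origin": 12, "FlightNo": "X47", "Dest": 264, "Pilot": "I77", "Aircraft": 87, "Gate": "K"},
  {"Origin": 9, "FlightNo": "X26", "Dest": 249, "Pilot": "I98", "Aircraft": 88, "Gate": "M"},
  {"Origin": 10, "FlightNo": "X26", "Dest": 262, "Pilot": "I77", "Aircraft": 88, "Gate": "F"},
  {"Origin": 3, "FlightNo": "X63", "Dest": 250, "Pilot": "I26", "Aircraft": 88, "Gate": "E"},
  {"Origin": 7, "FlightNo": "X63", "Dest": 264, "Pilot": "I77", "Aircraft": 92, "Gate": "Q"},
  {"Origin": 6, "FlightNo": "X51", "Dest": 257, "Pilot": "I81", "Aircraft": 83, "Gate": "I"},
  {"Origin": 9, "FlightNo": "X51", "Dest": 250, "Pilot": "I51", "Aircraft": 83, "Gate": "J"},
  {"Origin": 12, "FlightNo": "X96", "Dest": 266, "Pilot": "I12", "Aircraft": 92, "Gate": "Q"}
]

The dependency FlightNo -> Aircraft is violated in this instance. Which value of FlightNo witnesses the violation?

FlightNo=X47: 3 rows → Aircraft = 87, 87, 87 ✓
FlightNo=X96: 2 rows → Aircraft = 92, 92 ✓
FlightNo=X26: 2 rows → Aircraft = 88, 88 ✓
FlightNo=X63: 2 rows → Aircraft takes values {88, 92} — violation
FlightNo=X51: 2 rows → Aircraft = 83, 83 ✓
The only FlightNo value with inconsistent Aircraft is FlightNo=X63.

X63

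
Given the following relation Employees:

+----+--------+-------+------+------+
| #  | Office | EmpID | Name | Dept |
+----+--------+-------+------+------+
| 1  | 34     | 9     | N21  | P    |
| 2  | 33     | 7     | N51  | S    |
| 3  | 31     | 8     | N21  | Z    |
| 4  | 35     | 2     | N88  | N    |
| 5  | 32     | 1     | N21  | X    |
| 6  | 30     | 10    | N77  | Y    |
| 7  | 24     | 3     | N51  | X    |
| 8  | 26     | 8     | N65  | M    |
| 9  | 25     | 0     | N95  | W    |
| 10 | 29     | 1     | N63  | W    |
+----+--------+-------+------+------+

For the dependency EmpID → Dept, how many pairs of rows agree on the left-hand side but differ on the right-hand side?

2

EmpID=8: violating pairs (3,8) — 1 pair.
EmpID=1: violating pairs (5,10) — 1 pair.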